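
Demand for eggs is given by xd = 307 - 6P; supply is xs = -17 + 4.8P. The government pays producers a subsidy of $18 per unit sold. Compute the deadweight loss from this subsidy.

Pre-subsidy: 307 - 6P = -17 + 4.8P gives P* = 30, x* = 127.
With the subsidy, sellers receive Ps = Pb + 18 for each unit, where Pb is the price buyers pay.
Supply in terms of Pb becomes xs = -17 + 4.8(Pb + 18) = 69.4 + 4.8Pb. Setting this equal to demand: 307 - 6Pb = 69.4 + 4.8Pb, so Pb = 22.
Sellers receive Ps = 22 + 18 = 40; x' = 307 − 6·22 = 175.
The subsidy expands output by 175 − 127 = 48 past the efficient level; on those units the gap between marginal cost and willingness to pay runs from 0 up to 18.
DWL = ½ × 18 × 48 = 432.

Deadweight loss = $432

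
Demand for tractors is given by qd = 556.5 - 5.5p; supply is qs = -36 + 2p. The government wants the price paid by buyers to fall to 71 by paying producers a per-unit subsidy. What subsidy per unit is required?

Required subsidy s = 30 per unit

At a buyer price of 71, quantity demanded is 556.5 − 5.5·71 = 166.
Sellers supply 166 only when they receive ps with -36 + 2·ps = 166, i.e. ps = 101.
s = ps − pb = 101 − 71 = 30.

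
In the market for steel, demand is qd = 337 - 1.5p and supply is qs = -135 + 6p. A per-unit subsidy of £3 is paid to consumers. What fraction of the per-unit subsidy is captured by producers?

Producer share = 0.2

Pre-subsidy: 337 - 1.5p = -135 + 6p gives p* = 944/15, q* = 242.6.
With the rebate, buyers effectively pay pb = ps − 3, where ps is the price sellers receive.
Demand in terms of ps becomes qd = 337 − 1.5(ps − 3) = 341.5 - 1.5ps. Setting this equal to supply: 341.5 - 1.5ps = -135 + 6ps, so ps = 953/15.
Buyers pay pb = 953/15 − 3 = 908/15; q' = -135 + 6·(953/15) = 246.2.
Buyers' price falls by p* − pb = 944/15 − 908/15 = 2.4; sellers' price rises by ps − p* = 953/15 − 944/15 = 0.6.
So producers capture 0.6/3 = 0.2 of each unit of subsidy.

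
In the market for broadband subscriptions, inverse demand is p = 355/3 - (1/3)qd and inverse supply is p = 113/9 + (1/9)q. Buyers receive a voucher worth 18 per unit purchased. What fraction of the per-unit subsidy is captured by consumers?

Consumer share = 0.75

Pre-subsidy: 355/3 - (1/3)q = 113/9 + (1/9)q gives q* = 238 and p* = 39.
With the rebate, buyers effectively pay pb = ps − 18, where ps is the price sellers receive.
On the curves, pb = 355/3 - (1/3)q and ps = 113/9 + (1/9)q; the wedge ps − pb = 18 gives 113/9 + (1/9)q − (355/3 - (1/3)q) = 18, so q' = 278.5.
Then pb = 355/3 − (1/3)·278.5 = 25.5 and ps = 113/9 + (1/9)·278.5 = 43.5.
Buyers' price falls by p* − pb = 39 − 25.5 = 13.5; sellers' price rises by ps − p* = 43.5 − 39 = 4.5.
So consumers capture 13.5/18 = 0.75 of each unit of subsidy.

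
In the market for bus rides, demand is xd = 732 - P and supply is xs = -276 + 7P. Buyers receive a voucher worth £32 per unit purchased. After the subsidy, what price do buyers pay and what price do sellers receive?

Buyers pay £98; sellers receive £130

Pre-subsidy: 732 - P = -276 + 7P gives P* = 126, x* = 606.
With the rebate, buyers effectively pay Pb = Ps − 32, where Ps is the price sellers receive.
Demand in terms of Ps becomes xd = 732 − 1(Ps − 32) = 764 - Ps. Setting this equal to supply: 764 - Ps = -276 + 7Ps, so Ps = 130.
Buyers pay Pb = 130 − 32 = 98; x' = -276 + 7·130 = 634.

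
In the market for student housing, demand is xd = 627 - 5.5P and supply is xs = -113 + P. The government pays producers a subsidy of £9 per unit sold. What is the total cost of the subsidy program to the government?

Pre-subsidy: 627 - 5.5P = -113 + P gives P* = 1480/13, x* = 11/13.
With the subsidy, sellers receive Ps = Pb + 9 for each unit, where Pb is the price buyers pay.
Supply in terms of Pb becomes xs = -113 + 1(Pb + 9) = -104 + Pb. Setting this equal to demand: 627 - 5.5Pb = -104 + Pb, so Pb = 1462/13.
Sellers receive Ps = 1462/13 + 9 = 1579/13; x' = 627 − 5.5·(1462/13) = 110/13.
Government outlay = subsidy × quantity = 9 × 110/13 = 990/13.

Government cost = 990/13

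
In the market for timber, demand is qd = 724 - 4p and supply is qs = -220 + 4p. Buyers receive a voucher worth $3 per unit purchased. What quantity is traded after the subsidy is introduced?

Pre-subsidy: 724 - 4p = -220 + 4p gives p* = 118, q* = 252.
With the rebate, buyers effectively pay pb = ps − 3, where ps is the price sellers receive.
Demand in terms of ps becomes qd = 724 − 4(ps − 3) = 736 - 4ps. Setting this equal to supply: 736 - 4ps = -220 + 4ps, so ps = 119.5.
Buyers pay pb = 119.5 − 3 = 116.5; q' = -220 + 4·119.5 = 258.

q' = 258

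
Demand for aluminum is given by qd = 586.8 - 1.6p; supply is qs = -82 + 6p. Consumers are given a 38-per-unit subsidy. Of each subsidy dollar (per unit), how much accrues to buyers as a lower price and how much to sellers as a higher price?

Buyers gain 30 per unit; sellers gain 8 per unit

Pre-subsidy: 586.8 - 1.6p = -82 + 6p gives p* = 88, q* = 446.
With the rebate, buyers effectively pay pb = ps − 38, where ps is the price sellers receive.
Demand in terms of ps becomes qd = 586.8 − 1.6(ps − 38) = 647.6 - 1.6ps. Setting this equal to supply: 647.6 - 1.6ps = -82 + 6ps, so ps = 96.
Buyers pay pb = 96 − 38 = 58; q' = -82 + 6·96 = 494.
Buyers' price falls by p* − pb = 88 − 58 = 30; sellers' price rises by ps − p* = 96 − 88 = 8.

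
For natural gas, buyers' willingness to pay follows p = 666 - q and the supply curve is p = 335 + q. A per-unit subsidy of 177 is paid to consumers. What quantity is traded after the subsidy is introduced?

Pre-subsidy: 666 - q = 335 + q gives q* = 165.5 and p* = 500.5.
With the rebate, buyers effectively pay pb = ps − 177, where ps is the price sellers receive.
On the curves, pb = 666 - q and ps = 335 + q; the wedge ps − pb = 177 gives 335 + q − (666 - q) = 177, so q' = 254.
Then pb = 666 − 1·254 = 412 and ps = 335 + 1·254 = 589.

q' = 254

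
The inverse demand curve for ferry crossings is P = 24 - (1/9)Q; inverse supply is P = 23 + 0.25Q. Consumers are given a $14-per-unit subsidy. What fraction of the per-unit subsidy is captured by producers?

Pre-subsidy: 24 - (1/9)Q = 23 + 0.25Q gives Q* = 36/13 and P* = 308/13.
With the rebate, buyers effectively pay Pb = Ps − 14, where Ps is the price sellers receive.
On the curves, Pb = 24 - (1/9)Q and Ps = 23 + 0.25Q; the wedge Ps − Pb = 14 gives 23 + 0.25Q − (24 - (1/9)Q) = 14, so Q' = 540/13.
Then Pb = 24 − (1/9)·(540/13) = 252/13 and Ps = 23 + 0.25·(540/13) = 434/13.
Buyers' price falls by P* − Pb = 308/13 − 252/13 = 56/13; sellers' price rises by Ps − P* = 434/13 − 308/13 = 126/13.
So producers capture (126/13)/14 = 9/13 of each unit of subsidy.

Producer share = 9/13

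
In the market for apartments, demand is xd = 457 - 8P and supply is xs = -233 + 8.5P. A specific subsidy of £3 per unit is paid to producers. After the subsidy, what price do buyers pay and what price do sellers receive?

Pre-subsidy: 457 - 8P = -233 + 8.5P gives P* = 460/11, x* = 1347/11.
With the subsidy, sellers receive Ps = Pb + 3 for each unit, where Pb is the price buyers pay.
Supply in terms of Pb becomes xs = -233 + 8.5(Pb + 3) = -207.5 + 8.5Pb. Setting this equal to demand: 457 - 8Pb = -207.5 + 8.5Pb, so Pb = 443/11.
Sellers receive Ps = 443/11 + 3 = 476/11; x' = 457 − 8·(443/11) = 1483/11.

Buyers pay 443/11; sellers receive 476/11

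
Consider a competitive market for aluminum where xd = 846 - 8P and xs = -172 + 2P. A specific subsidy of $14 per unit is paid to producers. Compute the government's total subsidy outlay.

Pre-subsidy: 846 - 8P = -172 + 2P gives P* = 101.8, x* = 31.6.
With the subsidy, sellers receive Ps = Pb + 14 for each unit, where Pb is the price buyers pay.
Supply in terms of Pb becomes xs = -172 + 2(Pb + 14) = -144 + 2Pb. Setting this equal to demand: 846 - 8Pb = -144 + 2Pb, so Pb = 99.
Sellers receive Ps = 99 + 14 = 113; x' = 846 − 8·99 = 54.
Government outlay = subsidy × quantity = 14 × 54 = 756.

Government cost = $756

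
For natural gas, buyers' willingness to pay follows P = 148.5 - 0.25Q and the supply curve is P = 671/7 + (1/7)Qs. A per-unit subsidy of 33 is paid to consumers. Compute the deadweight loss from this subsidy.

Pre-subsidy: 148.5 - 0.25Q = 671/7 + (1/7)Q gives Q* = 134 and P* = 115.
With the rebate, buyers effectively pay Pb = Ps − 33, where Ps is the price sellers receive.
On the curves, Pb = 148.5 - 0.25Q and Ps = 671/7 + (1/7)Q; the wedge Ps − Pb = 33 gives 671/7 + (1/7)Q − (148.5 - 0.25Q) = 33, so Q' = 218.
Then Pb = 148.5 − 0.25·218 = 94 and Ps = 671/7 + (1/7)·218 = 127.
The subsidy expands output by 218 − 134 = 84 past the efficient level; on those units the gap between marginal cost and willingness to pay runs from 0 up to 33.
DWL = ½ × 33 × 84 = 1386.

Deadweight loss = 1386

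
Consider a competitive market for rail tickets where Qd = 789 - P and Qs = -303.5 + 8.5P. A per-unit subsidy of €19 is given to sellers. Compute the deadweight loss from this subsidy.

Pre-subsidy: 789 - P = -303.5 + 8.5P gives P* = 115, Q* = 674.
With the subsidy, sellers receive Ps = Pb + 19 for each unit, where Pb is the price buyers pay.
Supply in terms of Pb becomes Qs = -303.5 + 8.5(Pb + 19) = -142 + 8.5Pb. Setting this equal to demand: 789 - Pb = -142 + 8.5Pb, so Pb = 98.
Sellers receive Ps = 98 + 19 = 117; Q' = 789 − 1·98 = 691.
The subsidy expands output by 691 − 674 = 17 past the efficient level; on those units the gap between marginal cost and willingness to pay runs from 0 up to 19.
DWL = ½ × 19 × 17 = 161.5.

Deadweight loss = €161.5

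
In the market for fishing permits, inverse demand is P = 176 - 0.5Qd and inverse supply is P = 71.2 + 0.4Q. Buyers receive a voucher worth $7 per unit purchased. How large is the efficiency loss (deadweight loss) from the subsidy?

Pre-subsidy: 176 - 0.5Q = 71.2 + 0.4Q gives Q* = 1048/9 and P* = 1060/9.
With the rebate, buyers effectively pay Pb = Ps − 7, where Ps is the price sellers receive.
On the curves, Pb = 176 - 0.5Q and Ps = 71.2 + 0.4Q; the wedge Ps − Pb = 7 gives 71.2 + 0.4Q − (176 - 0.5Q) = 7, so Q' = 1118/9.
Then Pb = 176 − 0.5·(1118/9) = 1025/9 and Ps = 71.2 + 0.4·(1118/9) = 1088/9.
The subsidy expands output by 1118/9 − 1048/9 = 70/9 past the efficient level; on those units the gap between marginal cost and willingness to pay runs from 0 up to 7.
DWL = ½ × 7 × 70/9 = 245/9.

Deadweight loss = 245/9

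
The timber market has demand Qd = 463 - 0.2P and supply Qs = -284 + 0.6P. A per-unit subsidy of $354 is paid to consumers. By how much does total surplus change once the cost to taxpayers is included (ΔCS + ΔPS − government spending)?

Net change in total surplus = -$9398.7

Pre-subsidy: 463 - 0.2P = -284 + 0.6P gives P* = 933.75, Q* = 276.25.
With the rebate, buyers effectively pay Pb = Ps − 354, where Ps is the price sellers receive.
Demand in terms of Ps becomes Qd = 463 − 0.2(Ps − 354) = 533.8 - 0.2Ps. Setting this equal to supply: 533.8 - 0.2Ps = -284 + 0.6Ps, so Ps = 1022.25.
Buyers pay Pb = 1022.25 − 354 = 668.25; Q' = -284 + 0.6·1022.25 = 329.35.
ΔCS = ½(276.25 + 329.35)(933.75 − 668.25) = 80393.4; ΔPS = ½(276.25 + 329.35)(1022.25 − 933.75) = 26797.8.
Government spending = 354 × 329.35 = 116589.9.
Net change = 80393.4 + 26797.8 − 116589.9 = -9398.7. The loss equals the DWL triangle ½·354·53.1.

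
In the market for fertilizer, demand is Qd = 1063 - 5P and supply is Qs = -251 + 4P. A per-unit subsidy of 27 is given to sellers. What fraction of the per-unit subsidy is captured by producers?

Producer share = 5/9

Pre-subsidy: 1063 - 5P = -251 + 4P gives P* = 146, Q* = 333.
With the subsidy, sellers receive Ps = Pb + 27 for each unit, where Pb is the price buyers pay.
Supply in terms of Pb becomes Qs = -251 + 4(Pb + 27) = -143 + 4Pb. Setting this equal to demand: 1063 - 5Pb = -143 + 4Pb, so Pb = 134.
Sellers receive Ps = 134 + 27 = 161; Q' = 1063 − 5·134 = 393.
Buyers' price falls by P* − Pb = 146 − 134 = 12; sellers' price rises by Ps − P* = 161 − 146 = 15.
So producers capture 15/27 = 5/9 of each unit of subsidy.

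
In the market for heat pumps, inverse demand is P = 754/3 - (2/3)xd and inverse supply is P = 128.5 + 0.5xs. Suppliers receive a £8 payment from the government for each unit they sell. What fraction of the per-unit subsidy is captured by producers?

Pre-subsidy: 754/3 - (2/3)x = 128.5 + 0.5x gives x* = 737/7 and P* = 1268/7.
With the subsidy, sellers receive Ps = Pb + 8 for each unit, where Pb is the price buyers pay.
On the curves, Pb = 754/3 - (2/3)x and Ps = 128.5 + 0.5x; the wedge Ps − Pb = 8 gives 128.5 + 0.5x − (754/3 - (2/3)x) = 8, so x' = 785/7.
Then Pb = 754/3 − (2/3)·(785/7) = 1236/7 and Ps = 128.5 + 0.5·(785/7) = 1292/7.
Buyers' price falls by P* − Pb = 1268/7 − 1236/7 = 32/7; sellers' price rises by Ps − P* = 1292/7 − 1268/7 = 24/7.
So producers capture (24/7)/8 = 3/7 of each unit of subsidy.

Producer share = 3/7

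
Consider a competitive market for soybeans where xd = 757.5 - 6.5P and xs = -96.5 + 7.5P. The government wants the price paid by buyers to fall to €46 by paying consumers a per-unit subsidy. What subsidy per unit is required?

At a buyer price of 46, quantity demanded is 757.5 − 6.5·46 = 458.5.
Sellers supply 458.5 only when they receive Ps with -96.5 + 7.5·Ps = 458.5, i.e. Ps = 74.
s = Ps − Pb = 74 − 46 = 28.

Required subsidy s = €28 per unit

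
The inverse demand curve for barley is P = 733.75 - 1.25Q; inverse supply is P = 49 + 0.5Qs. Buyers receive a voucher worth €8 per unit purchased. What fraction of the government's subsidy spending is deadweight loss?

DWL / government spending = 16/2771

Pre-subsidy: 733.75 - 1.25Q = 49 + 0.5Q gives Q* = 2739/7 and P* = 3425/14.
With the rebate, buyers effectively pay Pb = Ps − 8, where Ps is the price sellers receive.
On the curves, Pb = 733.75 - 1.25Q and Ps = 49 + 0.5Q; the wedge Ps − Pb = 8 gives 49 + 0.5Q − (733.75 - 1.25Q) = 8, so Q' = 2771/7.
Then Pb = 733.75 − 1.25·(2771/7) = 3345/14 and Ps = 49 + 0.5·(2771/7) = 3457/14.
ΔCS = ½(2739/7 + 2771/7)(3425/14 − 3345/14) = 110200/49; ΔPS = ½(2739/7 + 2771/7)(3457/14 − 3425/14) = 44080/49.
Government spending = 8 × 2771/7 = 22168/7.
DWL = ½ × 8 × (2771/7 − 2739/7) = 128/7; fraction = (128/7) / (22168/7) = 16/2771.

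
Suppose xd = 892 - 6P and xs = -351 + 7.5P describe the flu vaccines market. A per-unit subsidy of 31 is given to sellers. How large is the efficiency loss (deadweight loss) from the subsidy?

Deadweight loss = 4805/3

Pre-subsidy: 892 - 6P = -351 + 7.5P gives P* = 2486/27, x* = 3056/9.
With the subsidy, sellers receive Ps = Pb + 31 for each unit, where Pb is the price buyers pay.
Supply in terms of Pb becomes xs = -351 + 7.5(Pb + 31) = -118.5 + 7.5Pb. Setting this equal to demand: 892 - 6Pb = -118.5 + 7.5Pb, so Pb = 2021/27.
Sellers receive Ps = 2021/27 + 31 = 2858/27; x' = 892 − 6·(2021/27) = 3986/9.
The subsidy expands output by 3986/9 − 3056/9 = 310/3 past the efficient level; on those units the gap between marginal cost and willingness to pay runs from 0 up to 31.
DWL = ½ × 31 × 310/3 = 4805/3.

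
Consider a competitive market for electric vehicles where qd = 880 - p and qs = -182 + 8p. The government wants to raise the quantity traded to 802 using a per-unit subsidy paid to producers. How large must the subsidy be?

At q = 802, invert demand for the buyer price: pb = (880 − 802)/1 = 78; invert supply for the seller price: ps = (802 − (-182))/8 = 123.
The subsidy must fill the gap: s = ps − pb = 123 − 78 = 45.

Required subsidy s = 45 per unit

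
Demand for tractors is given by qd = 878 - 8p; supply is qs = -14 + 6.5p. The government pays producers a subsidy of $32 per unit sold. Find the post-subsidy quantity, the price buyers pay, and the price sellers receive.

q' = 14518/29; buyers pay 1368/29; sellers receive 2296/29

Pre-subsidy: 878 - 8p = -14 + 6.5p gives p* = 1784/29, q* = 11190/29.
With the subsidy, sellers receive ps = pb + 32 for each unit, where pb is the price buyers pay.
Supply in terms of pb becomes qs = -14 + 6.5(pb + 32) = 194 + 6.5pb. Setting this equal to demand: 878 - 8pb = 194 + 6.5pb, so pb = 1368/29.
Sellers receive ps = 1368/29 + 32 = 2296/29; q' = 878 − 8·(1368/29) = 14518/29.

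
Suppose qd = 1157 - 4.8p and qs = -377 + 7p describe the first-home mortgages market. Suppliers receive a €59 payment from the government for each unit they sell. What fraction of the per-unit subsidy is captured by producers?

Pre-subsidy: 1157 - 4.8p = -377 + 7p gives p* = 130, q* = 533.
With the subsidy, sellers receive ps = pb + 59 for each unit, where pb is the price buyers pay.
Supply in terms of pb becomes qs = -377 + 7(pb + 59) = 36 + 7pb. Setting this equal to demand: 1157 - 4.8pb = 36 + 7pb, so pb = 95.
Sellers receive ps = 95 + 59 = 154; q' = 1157 − 4.8·95 = 701.
Buyers' price falls by p* − pb = 130 − 95 = 35; sellers' price rises by ps − p* = 154 − 130 = 24.
So producers capture 24/59 = 24/59 of each unit of subsidy.

Producer share = 24/59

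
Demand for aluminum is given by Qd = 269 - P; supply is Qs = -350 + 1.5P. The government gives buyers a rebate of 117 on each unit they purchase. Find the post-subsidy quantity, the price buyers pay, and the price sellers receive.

Q' = 91.6; buyers pay 177.4; sellers receive 294.4

Pre-subsidy: 269 - P = -350 + 1.5P gives P* = 247.6, Q* = 21.4.
With the rebate, buyers effectively pay Pb = Ps − 117, where Ps is the price sellers receive.
Demand in terms of Ps becomes Qd = 269 − 1(Ps − 117) = 386 - Ps. Setting this equal to supply: 386 - Ps = -350 + 1.5Ps, so Ps = 294.4.
Buyers pay Pb = 294.4 − 117 = 177.4; Q' = -350 + 1.5·294.4 = 91.6.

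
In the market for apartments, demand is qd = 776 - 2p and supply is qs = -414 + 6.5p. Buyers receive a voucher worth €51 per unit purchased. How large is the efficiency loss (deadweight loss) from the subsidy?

Deadweight loss = €1989

Pre-subsidy: 776 - 2p = -414 + 6.5p gives p* = 140, q* = 496.
With the rebate, buyers effectively pay pb = ps − 51, where ps is the price sellers receive.
Demand in terms of ps becomes qd = 776 − 2(ps − 51) = 878 - 2ps. Setting this equal to supply: 878 - 2ps = -414 + 6.5ps, so ps = 152.
Buyers pay pb = 152 − 51 = 101; q' = -414 + 6.5·152 = 574.
The subsidy expands output by 574 − 496 = 78 past the efficient level; on those units the gap between marginal cost and willingness to pay runs from 0 up to 51.
DWL = ½ × 51 × 78 = 1989.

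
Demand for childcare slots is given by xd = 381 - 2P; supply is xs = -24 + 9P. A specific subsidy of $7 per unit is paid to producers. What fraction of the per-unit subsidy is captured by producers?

Pre-subsidy: 381 - 2P = -24 + 9P gives P* = 405/11, x* = 3381/11.
With the subsidy, sellers receive Ps = Pb + 7 for each unit, where Pb is the price buyers pay.
Supply in terms of Pb becomes xs = -24 + 9(Pb + 7) = 39 + 9Pb. Setting this equal to demand: 381 - 2Pb = 39 + 9Pb, so Pb = 342/11.
Sellers receive Ps = 342/11 + 7 = 419/11; x' = 381 − 2·(342/11) = 3507/11.
Buyers' price falls by P* − Pb = 405/11 − 342/11 = 63/11; sellers' price rises by Ps − P* = 419/11 − 405/11 = 14/11.
So producers capture (14/11)/7 = 2/11 of each unit of subsidy.

Producer share = 2/11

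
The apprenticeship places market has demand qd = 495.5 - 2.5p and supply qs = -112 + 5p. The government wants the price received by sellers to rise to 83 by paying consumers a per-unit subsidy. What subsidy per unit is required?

Required subsidy s = 6 per unit

At a seller price of 83, quantity supplied is -112 + 5·83 = 303.
Buyers absorb 303 only when they pay pb with 495.5 − 2.5·pb = 303, i.e. pb = 77.
s = ps − pb = 83 − 77 = 6.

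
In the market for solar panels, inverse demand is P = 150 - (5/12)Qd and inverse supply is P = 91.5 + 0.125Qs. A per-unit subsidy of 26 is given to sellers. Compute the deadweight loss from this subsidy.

Pre-subsidy: 150 - (5/12)Q = 91.5 + 0.125Q gives Q* = 108 and P* = 105.
With the subsidy, sellers receive Ps = Pb + 26 for each unit, where Pb is the price buyers pay.
On the curves, Pb = 150 - (5/12)Q and Ps = 91.5 + 0.125Q; the wedge Ps − Pb = 26 gives 91.5 + 0.125Q − (150 - (5/12)Q) = 26, so Q' = 156.
Then Pb = 150 − (5/12)·156 = 85 and Ps = 91.5 + 0.125·156 = 111.
The subsidy expands output by 156 − 108 = 48 past the efficient level; on those units the gap between marginal cost and willingness to pay runs from 0 up to 26.
DWL = ½ × 26 × 48 = 624.

Deadweight loss = 624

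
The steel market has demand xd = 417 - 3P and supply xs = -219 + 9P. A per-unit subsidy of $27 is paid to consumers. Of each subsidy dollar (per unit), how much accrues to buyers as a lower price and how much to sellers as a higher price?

Pre-subsidy: 417 - 3P = -219 + 9P gives P* = 53, x* = 258.
With the rebate, buyers effectively pay Pb = Ps − 27, where Ps is the price sellers receive.
Demand in terms of Ps becomes xd = 417 − 3(Ps − 27) = 498 - 3Ps. Setting this equal to supply: 498 - 3Ps = -219 + 9Ps, so Ps = 59.75.
Buyers pay Pb = 59.75 − 27 = 32.75; x' = -219 + 9·59.75 = 318.75.
Buyers' price falls by P* − Pb = 53 − 32.75 = 20.25; sellers' price rises by Ps − P* = 59.75 − 53 = 6.75.

Buyers gain $20.25 per unit; sellers gain $6.75 per unit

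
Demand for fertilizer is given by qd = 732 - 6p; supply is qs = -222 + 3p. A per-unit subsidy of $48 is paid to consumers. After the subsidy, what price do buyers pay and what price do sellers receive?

Pre-subsidy: 732 - 6p = -222 + 3p gives p* = 106, q* = 96.
With the rebate, buyers effectively pay pb = ps − 48, where ps is the price sellers receive.
Demand in terms of ps becomes qd = 732 − 6(ps − 48) = 1020 - 6ps. Setting this equal to supply: 1020 - 6ps = -222 + 3ps, so ps = 138.
Buyers pay pb = 138 − 48 = 90; q' = -222 + 3·138 = 192.

Buyers pay $90; sellers receive $138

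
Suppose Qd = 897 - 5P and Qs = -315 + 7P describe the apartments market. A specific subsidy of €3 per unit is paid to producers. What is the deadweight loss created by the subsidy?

Deadweight loss = €13.125

Pre-subsidy: 897 - 5P = -315 + 7P gives P* = 101, Q* = 392.
With the subsidy, sellers receive Ps = Pb + 3 for each unit, where Pb is the price buyers pay.
Supply in terms of Pb becomes Qs = -315 + 7(Pb + 3) = -294 + 7Pb. Setting this equal to demand: 897 - 5Pb = -294 + 7Pb, so Pb = 99.25.
Sellers receive Ps = 99.25 + 3 = 102.25; Q' = 897 − 5·99.25 = 400.75.
The subsidy expands output by 400.75 − 392 = 8.75 past the efficient level; on those units the gap between marginal cost and willingness to pay runs from 0 up to 3.
DWL = ½ × 3 × 8.75 = 13.125.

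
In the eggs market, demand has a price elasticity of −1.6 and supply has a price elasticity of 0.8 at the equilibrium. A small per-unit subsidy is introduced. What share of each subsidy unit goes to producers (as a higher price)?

Producer share = 2/3

For a small subsidy around the equilibrium, the benefit split depends on the relative slopes, which at a point are proportional to the elasticities.
Buyer share = εs/(εs + |εd|) = 0.8/(0.8 + 1.6) = 1/3; seller share = |εd|/(εs + |εd|) = 2/3.
So producers capture 2/3 of the subsidy.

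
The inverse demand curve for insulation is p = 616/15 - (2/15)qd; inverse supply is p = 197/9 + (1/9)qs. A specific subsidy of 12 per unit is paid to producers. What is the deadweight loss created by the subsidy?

Pre-subsidy: 616/15 - (2/15)q = 197/9 + (1/9)q gives q* = 863/11 and p* = 1010/33.
With the subsidy, sellers receive ps = pb + 12 for each unit, where pb is the price buyers pay.
On the curves, pb = 616/15 - (2/15)q and ps = 197/9 + (1/9)q; the wedge ps − pb = 12 gives 197/9 + (1/9)q − (616/15 - (2/15)q) = 12, so q' = 1403/11.
Then pb = 616/15 − (2/15)·(1403/11) = 794/33 and ps = 197/9 + (1/9)·(1403/11) = 1190/33.
The subsidy expands output by 1403/11 − 863/11 = 540/11 past the efficient level; on those units the gap between marginal cost and willingness to pay runs from 0 up to 12.
DWL = ½ × 12 × 540/11 = 3240/11.

Deadweight loss = 3240/11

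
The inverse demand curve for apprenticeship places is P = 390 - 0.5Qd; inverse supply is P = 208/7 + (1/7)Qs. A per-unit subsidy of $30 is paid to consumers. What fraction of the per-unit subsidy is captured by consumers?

Pre-subsidy: 390 - 0.5Q = 208/7 + (1/7)Q gives Q* = 5044/9 and P* = 988/9.
With the rebate, buyers effectively pay Pb = Ps − 30, where Ps is the price sellers receive.
On the curves, Pb = 390 - 0.5Q and Ps = 208/7 + (1/7)Q; the wedge Ps − Pb = 30 gives 208/7 + (1/7)Q − (390 - 0.5Q) = 30, so Q' = 5464/9.
Then Pb = 390 − 0.5·(5464/9) = 778/9 and Ps = 208/7 + (1/7)·(5464/9) = 1048/9.
Buyers' price falls by P* − Pb = 988/9 − 778/9 = 70/3; sellers' price rises by Ps − P* = 1048/9 − 988/9 = 20/3.
So consumers capture (70/3)/30 = 7/9 of each unit of subsidy.

Consumer share = 7/9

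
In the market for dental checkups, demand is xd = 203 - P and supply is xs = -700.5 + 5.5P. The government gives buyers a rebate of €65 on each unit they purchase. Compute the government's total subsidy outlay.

Government cost = €7735

Pre-subsidy: 203 - P = -700.5 + 5.5P gives P* = 139, x* = 64.
With the rebate, buyers effectively pay Pb = Ps − 65, where Ps is the price sellers receive.
Demand in terms of Ps becomes xd = 203 − 1(Ps − 65) = 268 - Ps. Setting this equal to supply: 268 - Ps = -700.5 + 5.5Ps, so Ps = 149.
Buyers pay Pb = 149 − 65 = 84; x' = -700.5 + 5.5·149 = 119.
Government outlay = subsidy × quantity = 65 × 119 = 7735.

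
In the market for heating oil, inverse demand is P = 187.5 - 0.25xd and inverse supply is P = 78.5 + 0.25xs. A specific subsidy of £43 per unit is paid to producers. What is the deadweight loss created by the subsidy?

Pre-subsidy: 187.5 - 0.25x = 78.5 + 0.25x gives x* = 218 and P* = 133.
With the subsidy, sellers receive Ps = Pb + 43 for each unit, where Pb is the price buyers pay.
On the curves, Pb = 187.5 - 0.25x and Ps = 78.5 + 0.25x; the wedge Ps − Pb = 43 gives 78.5 + 0.25x − (187.5 - 0.25x) = 43, so x' = 304.
Then Pb = 187.5 − 0.25·304 = 111.5 and Ps = 78.5 + 0.25·304 = 154.5.
The subsidy expands output by 304 − 218 = 86 past the efficient level; on those units the gap between marginal cost and willingness to pay runs from 0 up to 43.
DWL = ½ × 43 × 86 = 1849.

Deadweight loss = £1849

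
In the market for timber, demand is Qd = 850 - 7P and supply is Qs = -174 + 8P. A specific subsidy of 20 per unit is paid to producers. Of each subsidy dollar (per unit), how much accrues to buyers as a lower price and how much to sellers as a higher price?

Pre-subsidy: 850 - 7P = -174 + 8P gives P* = 1024/15, Q* = 5582/15.
With the subsidy, sellers receive Ps = Pb + 20 for each unit, where Pb is the price buyers pay.
Supply in terms of Pb becomes Qs = -174 + 8(Pb + 20) = -14 + 8Pb. Setting this equal to demand: 850 - 7Pb = -14 + 8Pb, so Pb = 57.6.
Sellers receive Ps = 57.6 + 20 = 77.6; Q' = 850 − 7·57.6 = 446.8.
Buyers' price falls by P* − Pb = 1024/15 − 57.6 = 32/3; sellers' price rises by Ps − P* = 77.6 − 1024/15 = 28/3.

Buyers gain 32/3 per unit; sellers gain 28/3 per unit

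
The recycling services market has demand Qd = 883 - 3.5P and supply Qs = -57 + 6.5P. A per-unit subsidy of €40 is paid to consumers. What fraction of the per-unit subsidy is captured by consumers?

Pre-subsidy: 883 - 3.5P = -57 + 6.5P gives P* = 94, Q* = 554.
With the rebate, buyers effectively pay Pb = Ps − 40, where Ps is the price sellers receive.
Demand in terms of Ps becomes Qd = 883 − 3.5(Ps − 40) = 1023 - 3.5Ps. Setting this equal to supply: 1023 - 3.5Ps = -57 + 6.5Ps, so Ps = 108.
Buyers pay Pb = 108 − 40 = 68; Q' = -57 + 6.5·108 = 645.
Buyers' price falls by P* − Pb = 94 − 68 = 26; sellers' price rises by Ps − P* = 108 − 94 = 14.
So consumers capture 26/40 = 0.65 of each unit of subsidy.

Consumer share = 0.65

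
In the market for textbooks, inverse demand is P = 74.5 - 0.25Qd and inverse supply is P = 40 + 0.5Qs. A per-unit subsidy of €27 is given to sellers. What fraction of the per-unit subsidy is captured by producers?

Pre-subsidy: 74.5 - 0.25Q = 40 + 0.5Q gives Q* = 46 and P* = 63.
With the subsidy, sellers receive Ps = Pb + 27 for each unit, where Pb is the price buyers pay.
On the curves, Pb = 74.5 - 0.25Q and Ps = 40 + 0.5Q; the wedge Ps − Pb = 27 gives 40 + 0.5Q − (74.5 - 0.25Q) = 27, so Q' = 82.
Then Pb = 74.5 − 0.25·82 = 54 and Ps = 40 + 0.5·82 = 81.
Buyers' price falls by P* − Pb = 63 − 54 = 9; sellers' price rises by Ps − P* = 81 − 63 = 18.
So producers capture 18/27 = 2/3 of each unit of subsidy.

Producer share = 2/3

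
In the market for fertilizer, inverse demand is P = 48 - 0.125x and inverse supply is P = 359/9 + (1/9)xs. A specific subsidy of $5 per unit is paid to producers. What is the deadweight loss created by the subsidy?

Deadweight loss = 900/17

Pre-subsidy: 48 - 0.125x = 359/9 + (1/9)x gives x* = 584/17 and P* = 743/17.
With the subsidy, sellers receive Ps = Pb + 5 for each unit, where Pb is the price buyers pay.
On the curves, Pb = 48 - 0.125x and Ps = 359/9 + (1/9)x; the wedge Ps − Pb = 5 gives 359/9 + (1/9)x − (48 - 0.125x) = 5, so x' = 944/17.
Then Pb = 48 − 0.125·(944/17) = 698/17 and Ps = 359/9 + (1/9)·(944/17) = 783/17.
The subsidy expands output by 944/17 − 584/17 = 360/17 past the efficient level; on those units the gap between marginal cost and willingness to pay runs from 0 up to 5.
DWL = ½ × 5 × 360/17 = 900/17.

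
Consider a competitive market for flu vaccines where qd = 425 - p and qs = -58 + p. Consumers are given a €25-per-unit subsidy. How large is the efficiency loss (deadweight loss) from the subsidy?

Pre-subsidy: 425 - p = -58 + p gives p* = 241.5, q* = 183.5.
With the rebate, buyers effectively pay pb = ps − 25, where ps is the price sellers receive.
Demand in terms of ps becomes qd = 425 − 1(ps − 25) = 450 - ps. Setting this equal to supply: 450 - ps = -58 + ps, so ps = 254.
Buyers pay pb = 254 − 25 = 229; q' = -58 + 1·254 = 196.
The subsidy expands output by 196 − 183.5 = 12.5 past the efficient level; on those units the gap between marginal cost and willingness to pay runs from 0 up to 25.
DWL = ½ × 25 × 12.5 = 156.25.

Deadweight loss = €156.25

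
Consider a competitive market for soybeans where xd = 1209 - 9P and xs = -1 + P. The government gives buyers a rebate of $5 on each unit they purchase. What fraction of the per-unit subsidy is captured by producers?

Producer share = 0.9

Pre-subsidy: 1209 - 9P = -1 + P gives P* = 121, x* = 120.
With the rebate, buyers effectively pay Pb = Ps − 5, where Ps is the price sellers receive.
Demand in terms of Ps becomes xd = 1209 − 9(Ps − 5) = 1254 - 9Ps. Setting this equal to supply: 1254 - 9Ps = -1 + Ps, so Ps = 125.5.
Buyers pay Pb = 125.5 − 5 = 120.5; x' = -1 + 1·125.5 = 124.5.
Buyers' price falls by P* − Pb = 121 − 120.5 = 0.5; sellers' price rises by Ps − P* = 125.5 − 121 = 4.5.
So producers capture 4.5/5 = 0.9 of each unit of subsidy.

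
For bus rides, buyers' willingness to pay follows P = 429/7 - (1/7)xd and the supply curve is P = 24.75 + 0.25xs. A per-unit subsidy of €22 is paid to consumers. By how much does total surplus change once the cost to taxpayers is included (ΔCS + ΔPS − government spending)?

Pre-subsidy: 429/7 - (1/7)x = 24.75 + 0.25x gives x* = 93 and P* = 48.
With the rebate, buyers effectively pay Pb = Ps − 22, where Ps is the price sellers receive.
On the curves, Pb = 429/7 - (1/7)x and Ps = 24.75 + 0.25x; the wedge Ps − Pb = 22 gives 24.75 + 0.25x − (429/7 - (1/7)x) = 22, so x' = 149.
Then Pb = 429/7 − (1/7)·149 = 40 and Ps = 24.75 + 0.25·149 = 62.
ΔCS = ½(93 + 149)(48 − 40) = 968; ΔPS = ½(93 + 149)(62 − 48) = 1694.
Government spending = 22 × 149 = 3278.
Net change = 968 + 1694 − 3278 = -616. The loss equals the DWL triangle ½·22·56.

Net change in total surplus = -€616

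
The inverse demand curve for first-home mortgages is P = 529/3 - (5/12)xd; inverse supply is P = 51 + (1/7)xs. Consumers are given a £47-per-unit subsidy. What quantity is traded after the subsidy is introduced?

x' = 308

Pre-subsidy: 529/3 - (5/12)x = 51 + (1/7)x gives x* = 224 and P* = 83.
With the rebate, buyers effectively pay Pb = Ps − 47, where Ps is the price sellers receive.
On the curves, Pb = 529/3 - (5/12)x and Ps = 51 + (1/7)x; the wedge Ps − Pb = 47 gives 51 + (1/7)x − (529/3 - (5/12)x) = 47, so x' = 308.
Then Pb = 529/3 − (5/12)·308 = 48 and Ps = 51 + (1/7)·308 = 95.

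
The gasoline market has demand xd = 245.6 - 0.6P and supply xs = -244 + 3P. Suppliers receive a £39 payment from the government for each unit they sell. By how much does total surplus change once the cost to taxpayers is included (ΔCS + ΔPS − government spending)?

Pre-subsidy: 245.6 - 0.6P = -244 + 3P gives P* = 136, x* = 164.
With the subsidy, sellers receive Ps = Pb + 39 for each unit, where Pb is the price buyers pay.
Supply in terms of Pb becomes xs = -244 + 3(Pb + 39) = -127 + 3Pb. Setting this equal to demand: 245.6 - 0.6Pb = -127 + 3Pb, so Pb = 103.5.
Sellers receive Ps = 103.5 + 39 = 142.5; x' = 245.6 − 0.6·103.5 = 183.5.
ΔCS = ½(164 + 183.5)(136 − 103.5) = 5646.875; ΔPS = ½(164 + 183.5)(142.5 − 136) = 1129.375.
Government spending = 39 × 183.5 = 7156.5.
Net change = 5646.875 + 1129.375 − 7156.5 = -380.25. The loss equals the DWL triangle ½·39·19.5.

Net change in total surplus = -£380.25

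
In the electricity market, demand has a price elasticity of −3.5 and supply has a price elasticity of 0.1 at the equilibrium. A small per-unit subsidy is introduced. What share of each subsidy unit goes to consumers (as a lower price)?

Consumer share = 1/36

For a small subsidy around the equilibrium, the benefit split depends on the relative slopes, which at a point are proportional to the elasticities.
Buyer share = εs/(εs + |εd|) = 0.1/(0.1 + 3.5) = 1/36; seller share = |εd|/(εs + |εd|) = 35/36.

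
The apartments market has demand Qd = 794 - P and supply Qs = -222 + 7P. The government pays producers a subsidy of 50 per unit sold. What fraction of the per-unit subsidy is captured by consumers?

Pre-subsidy: 794 - P = -222 + 7P gives P* = 127, Q* = 667.
With the subsidy, sellers receive Ps = Pb + 50 for each unit, where Pb is the price buyers pay.
Supply in terms of Pb becomes Qs = -222 + 7(Pb + 50) = 128 + 7Pb. Setting this equal to demand: 794 - Pb = 128 + 7Pb, so Pb = 83.25.
Sellers receive Ps = 83.25 + 50 = 133.25; Q' = 794 − 1·83.25 = 710.75.
Buyers' price falls by P* − Pb = 127 − 83.25 = 43.75; sellers' price rises by Ps − P* = 133.25 − 127 = 6.25.
So consumers capture 43.75/50 = 0.875 of each unit of subsidy.

Consumer share = 0.875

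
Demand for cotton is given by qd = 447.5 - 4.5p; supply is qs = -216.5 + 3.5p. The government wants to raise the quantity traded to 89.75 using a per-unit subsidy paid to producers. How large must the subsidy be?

At q = 89.75, invert demand for the buyer price: pb = (447.5 − 89.75)/4.5 = 79.5; invert supply for the seller price: ps = (89.75 − (-216.5))/3.5 = 87.5.
The subsidy must fill the gap: s = ps − pb = 87.5 − 79.5 = 8.

Required subsidy s = 8 per unit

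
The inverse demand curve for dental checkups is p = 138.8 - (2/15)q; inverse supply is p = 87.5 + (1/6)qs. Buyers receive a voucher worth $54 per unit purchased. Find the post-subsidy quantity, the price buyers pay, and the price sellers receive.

Pre-subsidy: 138.8 - (2/15)q = 87.5 + (1/6)q gives q* = 171 and p* = 116.
With the rebate, buyers effectively pay pb = ps − 54, where ps is the price sellers receive.
On the curves, pb = 138.8 - (2/15)q and ps = 87.5 + (1/6)q; the wedge ps − pb = 54 gives 87.5 + (1/6)q − (138.8 - (2/15)q) = 54, so q' = 351.
Then pb = 138.8 − (2/15)·351 = 92 and ps = 87.5 + (1/6)·351 = 146.

q' = 351; buyers pay $92; sellers receive $146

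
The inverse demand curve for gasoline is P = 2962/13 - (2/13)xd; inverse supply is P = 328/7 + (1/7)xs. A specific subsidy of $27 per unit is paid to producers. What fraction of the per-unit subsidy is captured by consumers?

Consumer share = 14/27

Pre-subsidy: 2962/13 - (2/13)x = 328/7 + (1/7)x gives x* = 610 and P* = 134.
With the subsidy, sellers receive Ps = Pb + 27 for each unit, where Pb is the price buyers pay.
On the curves, Pb = 2962/13 - (2/13)x and Ps = 328/7 + (1/7)x; the wedge Ps − Pb = 27 gives 328/7 + (1/7)x − (2962/13 - (2/13)x) = 27, so x' = 701.
Then Pb = 2962/13 − (2/13)·701 = 120 and Ps = 328/7 + (1/7)·701 = 147.
Buyers' price falls by P* − Pb = 134 − 120 = 14; sellers' price rises by Ps − P* = 147 − 134 = 13.
So consumers capture 14/27 = 14/27 of each unit of subsidy.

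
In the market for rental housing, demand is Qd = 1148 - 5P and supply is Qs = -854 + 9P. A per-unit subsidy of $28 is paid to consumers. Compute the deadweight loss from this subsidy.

Pre-subsidy: 1148 - 5P = -854 + 9P gives P* = 143, Q* = 433.
With the rebate, buyers effectively pay Pb = Ps − 28, where Ps is the price sellers receive.
Demand in terms of Ps becomes Qd = 1148 − 5(Ps − 28) = 1288 - 5Ps. Setting this equal to supply: 1288 - 5Ps = -854 + 9Ps, so Ps = 153.
Buyers pay Pb = 153 − 28 = 125; Q' = -854 + 9·153 = 523.
The subsidy expands output by 523 − 433 = 90 past the efficient level; on those units the gap between marginal cost and willingness to pay runs from 0 up to 28.
DWL = ½ × 28 × 90 = 1260.

Deadweight loss = $1260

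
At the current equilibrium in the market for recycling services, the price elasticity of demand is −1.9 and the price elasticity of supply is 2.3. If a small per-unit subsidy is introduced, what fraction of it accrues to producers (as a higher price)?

For a small subsidy around the equilibrium, the benefit split depends on the relative slopes, which at a point are proportional to the elasticities.
Buyer share = εs/(εs + |εd|) = 2.3/(2.3 + 1.9) = 23/42; seller share = |εd|/(εs + |εd|) = 19/42.
So producers capture 19/42 of the subsidy.

Producer share = 19/42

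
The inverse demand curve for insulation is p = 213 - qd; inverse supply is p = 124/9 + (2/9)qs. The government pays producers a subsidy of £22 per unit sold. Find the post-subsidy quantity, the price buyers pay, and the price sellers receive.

q' = 181; buyers pay £32; sellers receive £54

Pre-subsidy: 213 - q = 124/9 + (2/9)q gives q* = 163 and p* = 50.
With the subsidy, sellers receive ps = pb + 22 for each unit, where pb is the price buyers pay.
On the curves, pb = 213 - q and ps = 124/9 + (2/9)q; the wedge ps − pb = 22 gives 124/9 + (2/9)q − (213 - q) = 22, so q' = 181.
Then pb = 213 − 1·181 = 32 and ps = 124/9 + (2/9)·181 = 54.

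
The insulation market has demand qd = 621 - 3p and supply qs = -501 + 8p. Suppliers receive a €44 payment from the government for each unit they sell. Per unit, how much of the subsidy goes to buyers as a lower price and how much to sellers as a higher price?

Pre-subsidy: 621 - 3p = -501 + 8p gives p* = 102, q* = 315.
With the subsidy, sellers receive ps = pb + 44 for each unit, where pb is the price buyers pay.
Supply in terms of pb becomes qs = -501 + 8(pb + 44) = -149 + 8pb. Setting this equal to demand: 621 - 3pb = -149 + 8pb, so pb = 70.
Sellers receive ps = 70 + 44 = 114; q' = 621 − 3·70 = 411.
Buyers' price falls by p* − pb = 102 − 70 = 32; sellers' price rises by ps − p* = 114 − 102 = 12.

Buyers gain €32 per unit; sellers gain €12 per unit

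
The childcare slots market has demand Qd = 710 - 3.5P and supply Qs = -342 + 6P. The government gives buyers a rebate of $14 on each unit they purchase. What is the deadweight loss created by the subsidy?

Pre-subsidy: 710 - 3.5P = -342 + 6P gives P* = 2104/19, Q* = 6126/19.
With the rebate, buyers effectively pay Pb = Ps − 14, where Ps is the price sellers receive.
Demand in terms of Ps becomes Qd = 710 − 3.5(Ps − 14) = 759 - 3.5Ps. Setting this equal to supply: 759 - 3.5Ps = -342 + 6Ps, so Ps = 2202/19.
Buyers pay Pb = 2202/19 − 14 = 1936/19; Q' = -342 + 6·(2202/19) = 6714/19.
The subsidy expands output by 6714/19 − 6126/19 = 588/19 past the efficient level; on those units the gap between marginal cost and willingness to pay runs from 0 up to 14.
DWL = ½ × 14 × 588/19 = 4116/19.

Deadweight loss = 4116/19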